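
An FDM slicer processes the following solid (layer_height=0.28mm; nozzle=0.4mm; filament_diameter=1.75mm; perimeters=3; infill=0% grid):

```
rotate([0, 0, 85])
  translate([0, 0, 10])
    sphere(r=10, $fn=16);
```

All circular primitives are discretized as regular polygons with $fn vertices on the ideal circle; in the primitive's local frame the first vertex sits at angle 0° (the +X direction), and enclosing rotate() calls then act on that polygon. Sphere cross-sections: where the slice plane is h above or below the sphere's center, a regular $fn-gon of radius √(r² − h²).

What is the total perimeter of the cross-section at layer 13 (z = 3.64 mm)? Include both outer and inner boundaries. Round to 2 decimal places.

48.18 mm

At z = 3.64 mm: the r=10 sphere contributes a regular 16-gon of circumradius √(10²−6.36²) = 7.717 (perimeter = 2·16·7.717·sin(180°/16) = 48.18 mm); (whole slice rotated 85° about Z — lengths, areas and connectivity unchanged). Overall, the cross-section is a single solid region. Total boundary length (outer) = 48.18 mm.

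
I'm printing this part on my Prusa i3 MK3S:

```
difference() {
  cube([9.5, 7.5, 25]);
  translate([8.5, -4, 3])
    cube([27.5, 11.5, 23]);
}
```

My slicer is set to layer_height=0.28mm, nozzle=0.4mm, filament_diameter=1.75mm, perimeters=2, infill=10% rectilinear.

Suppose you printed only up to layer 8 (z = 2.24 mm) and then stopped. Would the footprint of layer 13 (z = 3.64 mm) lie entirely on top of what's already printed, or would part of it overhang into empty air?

Compare the two slices. At z = 2.24: the cube (footprint 9.5×7.5) is included at this height (area 71.25 mm²); the cube at (8.5, -4) does not reach this height (z outside [3, 26]); After the difference (first − rest): none of the subtracted shapes is present at this height, so the 9.5×7.5 cube is unchanged — area = 71.25 mm². At z = 3.64: the cube is present — its section is the full 9.5×7.5 rectangle (area 71.25 mm²); the 27.5×11.5 cube at (8.5, -4) contributes its full rectangle (area 316.25 mm²); Taking the first minus the rest: starting from the 9.5×7.5 cube (71.25 mm²), the 27.5×11.5 cube at (8.5, -4) partially overlaps it — only the 7.50 mm² overlap (of its 316.25 mm²) is removed, clipping the outline — area = 63.75 mm². Checking containment: the cross-section at z = 3.64 is a subset of the cross-section at z = 2.24.

entirely on top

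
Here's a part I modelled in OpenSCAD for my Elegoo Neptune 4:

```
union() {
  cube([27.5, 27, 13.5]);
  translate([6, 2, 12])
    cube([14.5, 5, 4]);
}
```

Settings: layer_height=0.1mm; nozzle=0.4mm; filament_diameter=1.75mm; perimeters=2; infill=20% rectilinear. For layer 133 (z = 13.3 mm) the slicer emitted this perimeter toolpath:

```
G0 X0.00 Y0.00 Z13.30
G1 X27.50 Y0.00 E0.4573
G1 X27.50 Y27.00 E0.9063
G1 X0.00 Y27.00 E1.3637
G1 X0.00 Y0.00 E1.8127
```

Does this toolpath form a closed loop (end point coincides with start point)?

yes

Start point (G0): (0.00, 0.00). End point (last G1): the path returns to the start — closed.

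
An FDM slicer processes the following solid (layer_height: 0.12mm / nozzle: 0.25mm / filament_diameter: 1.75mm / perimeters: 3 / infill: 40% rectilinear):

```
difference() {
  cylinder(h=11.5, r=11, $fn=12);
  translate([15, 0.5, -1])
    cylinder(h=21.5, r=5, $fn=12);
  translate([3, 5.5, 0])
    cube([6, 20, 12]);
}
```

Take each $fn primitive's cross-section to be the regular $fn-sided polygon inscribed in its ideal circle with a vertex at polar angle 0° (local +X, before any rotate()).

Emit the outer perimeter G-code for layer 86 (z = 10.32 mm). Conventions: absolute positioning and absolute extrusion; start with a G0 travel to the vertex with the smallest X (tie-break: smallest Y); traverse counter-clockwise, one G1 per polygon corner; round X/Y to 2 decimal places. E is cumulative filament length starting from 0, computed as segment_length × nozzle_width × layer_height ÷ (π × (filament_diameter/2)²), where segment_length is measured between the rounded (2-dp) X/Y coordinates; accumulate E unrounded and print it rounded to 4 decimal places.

At z = 10.32 mm: the r=11 cylinder contributes a regular 12-gon of circumradius 11; the r=5 cylinder at (15, 0.5) contributes a regular 12-gon of circumradius 5; the 6×20 cube at (3, 5.5) contributes its full rectangle; After the difference (first − rest): starting from the r=11 cylinder, the r=5 cylinder at (15, 0.5) partially overlaps it — only the 1.83 mm² overlap (of its 75.00 mm²) is removed, clipping the outline; the 6×20 cube at (3, 5.5) partially overlaps it — only the 18.87 mm² overlap (of its 120.00 mm²) is removed, clipping the outline — 1 connected region. The outline is a single polygon with 17 vertices. Extrusion per mm of travel: 0.25 × 0.12 / (π × 0.875²) = 0.012473. Accumulating E over each segment gives final E = 0.8984.

G0 X-11.00 Y0.00 Z10.32
G1 X-9.53 Y-5.50 E0.0710
G1 X-5.50 Y-9.53 E0.1421
G1 X0.00 Y-11.00 E0.2131
G1 X5.50 Y-9.53 E0.2841
G1 X9.53 Y-5.50 E0.3552
G1 X10.57 Y-1.62 E0.4053
G1 X10.00 Y0.50 E0.4327
G1 X10.43 Y2.12 E0.4536
G1 X9.53 Y5.50 E0.4972
G1 X9.00 Y6.03 E0.5066
G1 X9.00 Y5.50 E0.5132
G1 X3.00 Y5.50 E0.5880
G1 X3.00 Y10.20 E0.6466
G1 X0.00 Y11.00 E0.6853
G1 X-5.50 Y9.53 E0.7564
G1 X-9.53 Y5.50 E0.8274
G1 X-11.00 Y0.00 E0.8984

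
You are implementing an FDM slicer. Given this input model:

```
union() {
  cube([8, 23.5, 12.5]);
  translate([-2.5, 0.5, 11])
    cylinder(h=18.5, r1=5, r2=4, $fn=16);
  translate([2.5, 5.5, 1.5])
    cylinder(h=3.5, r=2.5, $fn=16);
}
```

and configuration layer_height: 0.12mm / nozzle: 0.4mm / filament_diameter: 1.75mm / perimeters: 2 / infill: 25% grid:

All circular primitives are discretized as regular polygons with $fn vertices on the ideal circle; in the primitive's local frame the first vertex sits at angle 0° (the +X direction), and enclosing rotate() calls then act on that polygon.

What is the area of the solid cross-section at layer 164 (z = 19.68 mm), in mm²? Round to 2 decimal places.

62.85 mm²

At z = 19.68 mm: the cube is absent (z outside [0, 12.5]); the cone at (-2.5, 0.5) contributes a regular 16-gon of circumradius 4.531 (interpolated between r1=5 and r2=4 at t=0.469) (area = (16/2)·4.531²·sin(360°/16) = 62.85 mm²); the cylinder at (2.5, 5.5) is not intersected at this z (z outside [1.5, 5]); Taking the union: only the cone at (-2.5, 0.5) is present, so the union is just that shape — area = 62.85 mm². Overall, the cross-section is a single solid region. Net area = 62.85 mm².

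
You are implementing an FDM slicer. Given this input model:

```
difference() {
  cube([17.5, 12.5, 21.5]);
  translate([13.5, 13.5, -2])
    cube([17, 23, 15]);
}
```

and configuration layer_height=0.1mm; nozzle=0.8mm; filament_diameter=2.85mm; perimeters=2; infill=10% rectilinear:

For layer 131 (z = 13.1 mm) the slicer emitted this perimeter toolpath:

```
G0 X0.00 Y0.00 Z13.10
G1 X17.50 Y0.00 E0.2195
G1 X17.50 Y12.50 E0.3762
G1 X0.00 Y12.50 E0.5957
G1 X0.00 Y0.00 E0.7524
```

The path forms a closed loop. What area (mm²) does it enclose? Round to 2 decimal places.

218.75 mm²

Apply the shoelace formula to the sequence of (X, Y) vertices; enclosed area = 218.75 mm².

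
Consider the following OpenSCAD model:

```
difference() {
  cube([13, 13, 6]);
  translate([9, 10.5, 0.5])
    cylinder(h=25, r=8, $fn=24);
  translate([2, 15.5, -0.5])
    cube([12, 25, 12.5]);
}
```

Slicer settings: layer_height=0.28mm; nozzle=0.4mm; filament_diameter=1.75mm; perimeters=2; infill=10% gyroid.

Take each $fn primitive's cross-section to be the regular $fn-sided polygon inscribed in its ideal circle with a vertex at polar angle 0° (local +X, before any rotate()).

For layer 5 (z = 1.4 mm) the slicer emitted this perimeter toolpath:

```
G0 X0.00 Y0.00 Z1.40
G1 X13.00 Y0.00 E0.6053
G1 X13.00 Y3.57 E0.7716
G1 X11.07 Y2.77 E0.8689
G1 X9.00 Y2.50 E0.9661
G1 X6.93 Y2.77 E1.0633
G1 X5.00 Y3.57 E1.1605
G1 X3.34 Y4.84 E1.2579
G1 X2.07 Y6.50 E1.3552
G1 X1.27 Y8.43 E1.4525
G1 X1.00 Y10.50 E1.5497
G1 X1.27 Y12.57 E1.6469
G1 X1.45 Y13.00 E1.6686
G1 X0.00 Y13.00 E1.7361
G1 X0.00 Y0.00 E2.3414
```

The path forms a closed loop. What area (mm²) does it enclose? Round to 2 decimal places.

Apply the shoelace formula to the sequence of (X, Y) vertices; enclosed area = 59.29 mm².

59.29 mm²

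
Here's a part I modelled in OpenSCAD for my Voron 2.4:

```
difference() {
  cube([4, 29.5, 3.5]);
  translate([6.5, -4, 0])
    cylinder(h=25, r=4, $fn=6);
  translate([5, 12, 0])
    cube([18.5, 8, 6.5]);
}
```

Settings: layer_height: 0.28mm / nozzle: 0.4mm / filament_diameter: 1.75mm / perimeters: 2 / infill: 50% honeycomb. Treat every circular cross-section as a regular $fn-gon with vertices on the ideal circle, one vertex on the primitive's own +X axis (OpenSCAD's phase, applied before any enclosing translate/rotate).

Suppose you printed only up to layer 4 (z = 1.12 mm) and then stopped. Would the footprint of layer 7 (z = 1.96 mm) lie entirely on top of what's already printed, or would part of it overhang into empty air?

Compare the two slices. At z = 1.12: the cube (footprint 4×29.5) is included at this height (area 118.00 mm²); the r=4 cylinder at (6.5, -4) contributes a regular 6-gon of circumradius 4 (area = (6/2)·4.000²·sin(360°/6) = 41.57 mm²); the cube at (5, 12) is present — its section is the full 18.5×8 rectangle (area 148.00 mm²); After the difference (first − rest): starting from the 4×29.5 cube (118.00 mm²), the r=4 cylinder at (6.5, -4) misses the remaining region (no effect); the 18.5×8 cube at (5, 12) misses the remaining region (no effect) — area = 118.00 mm². At z = 1.96: the cube (footprint 4×29.5) is included at this height (area 118.00 mm²); the r=4 cylinder at (6.5, -4) contributes a regular 6-gon of circumradius 4 (area = (6/2)·4.000²·sin(360°/6) = 41.57 mm²); the cube at (5, 12) is present — its section is the full 18.5×8 rectangle (area 148.00 mm²); Subtracting the remaining from the first: starting from the 4×29.5 cube (118.00 mm²), the r=4 cylinder at (6.5, -4) misses the remaining region (no effect); the 18.5×8 cube at (5, 12) misses the remaining region (no effect) — area = 118.00 mm². Checking containment: the cross-section at z = 1.96 is a subset of the cross-section at z = 1.12.

entirely on top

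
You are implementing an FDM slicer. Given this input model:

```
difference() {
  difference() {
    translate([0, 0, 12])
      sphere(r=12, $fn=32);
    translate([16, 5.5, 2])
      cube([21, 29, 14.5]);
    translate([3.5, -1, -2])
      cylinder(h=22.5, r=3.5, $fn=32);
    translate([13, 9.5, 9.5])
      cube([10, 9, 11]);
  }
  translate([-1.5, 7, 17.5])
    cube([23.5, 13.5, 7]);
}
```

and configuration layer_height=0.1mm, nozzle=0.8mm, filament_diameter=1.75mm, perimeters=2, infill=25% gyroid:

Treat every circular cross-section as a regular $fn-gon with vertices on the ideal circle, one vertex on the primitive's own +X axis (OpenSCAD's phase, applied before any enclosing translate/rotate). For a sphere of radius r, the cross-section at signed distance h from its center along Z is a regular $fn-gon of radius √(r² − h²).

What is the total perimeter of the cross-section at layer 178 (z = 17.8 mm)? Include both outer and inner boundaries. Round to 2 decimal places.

90.19 mm

At z = 17.8 mm: the r=12 sphere slices to a regular 32-gon of circumradius 10.505 (√(r²−h²) with h=5.8 from center) (perimeter = 2·32·10.505·sin(180°/32) = 65.90 mm); the cube at (16, 5.5) does not reach this height (z outside [2, 16.5]); the r=3.5 cylinder at (3.5, -1) gives a regular 32-gon of circumradius 3.5 (constant along its height) (perimeter = 2·32·3.500·sin(180°/32) = 21.96 mm); the cube at (13, 9.5) (footprint 10×9) is included at this height (perimeter 38.00 mm); Taking the first minus the rest: starting from the r=12 sphere, the r=3.5 cylinder at (3.5, -1) lies wholly inside it (removes its full 38.24 mm² and its 21.96 mm outline becomes a hole wall); the 10×9 cube at (13, 9.5) misses the remaining region (no effect) — boundary (outer + 1 inner loop) = 87.86 mm; the cube at (-1.5, 7) is present — its section is the full 23.5×13.5 rectangle (perimeter 74.00 mm); After the difference (first − rest): starting from that combined region, the 23.5×13.5 cube at (-1.5, 7) partially overlaps it — only the 23.87 mm² overlap (of its 317.25 mm²) is removed, clipping the outline — boundary (outer + 1 inner loop) = 90.19 mm. Overall, the cross-section is one region with 1 hole. Total boundary length (outer + inner) = 90.19 mm.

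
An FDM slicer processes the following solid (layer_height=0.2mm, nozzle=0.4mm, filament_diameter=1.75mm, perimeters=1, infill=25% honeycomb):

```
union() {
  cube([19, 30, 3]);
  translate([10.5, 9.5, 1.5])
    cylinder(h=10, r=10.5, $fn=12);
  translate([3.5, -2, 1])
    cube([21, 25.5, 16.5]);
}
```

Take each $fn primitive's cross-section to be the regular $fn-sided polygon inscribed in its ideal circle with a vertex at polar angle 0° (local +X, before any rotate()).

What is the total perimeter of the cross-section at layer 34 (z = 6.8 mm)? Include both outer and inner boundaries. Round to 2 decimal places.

At z = 6.8 mm: the cube is not intersected at this z (z outside [0, 3]); the cylinder at (10.5, 9.5): section is a regular 12-gon, circumradius r=10.5 (perimeter = 2·12·10.500·sin(180°/12) = 65.22 mm); the cube at (3.5, -2) (footprint 21×25.5) is included at this height (perimeter 93.00 mm); Merging all regions: the regions partially overlap (shared area 297.00 mm²), so the edge portions inside another operand are dropped and the merged outline is re-measured after clipping — boundary = 95.10 mm. Overall, the cross-section is a single solid region. Total boundary length (outer) = 95.10 mm.

95.10 mm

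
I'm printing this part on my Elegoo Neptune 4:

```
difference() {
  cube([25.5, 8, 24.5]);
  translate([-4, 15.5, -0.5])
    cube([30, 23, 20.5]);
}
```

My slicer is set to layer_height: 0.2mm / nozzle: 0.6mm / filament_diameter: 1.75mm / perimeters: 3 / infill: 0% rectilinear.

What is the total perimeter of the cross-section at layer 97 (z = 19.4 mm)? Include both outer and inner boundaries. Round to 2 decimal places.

At z = 19.4 mm: the cube (footprint 25.5×8) is included at this height (perimeter 67.00 mm); the 30×23 cube at (-4, 15.5) contributes its full rectangle (perimeter 106.00 mm); After the difference (first − rest): starting from the 25.5×8 cube, the 30×23 cube at (-4, 15.5) misses the remaining region (no effect) — boundary = 67.00 mm. Overall, the cross-section is a single solid region. Total boundary length (outer) = 67.00 mm.

67.00 mm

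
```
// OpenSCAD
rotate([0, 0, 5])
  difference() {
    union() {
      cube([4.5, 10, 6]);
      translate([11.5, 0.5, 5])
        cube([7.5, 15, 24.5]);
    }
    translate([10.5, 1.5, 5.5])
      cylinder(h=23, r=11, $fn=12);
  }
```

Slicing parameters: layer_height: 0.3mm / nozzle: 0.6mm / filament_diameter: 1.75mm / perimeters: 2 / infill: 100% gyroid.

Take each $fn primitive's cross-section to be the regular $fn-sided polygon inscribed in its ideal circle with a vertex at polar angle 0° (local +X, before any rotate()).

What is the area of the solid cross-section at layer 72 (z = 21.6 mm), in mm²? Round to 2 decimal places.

35.34 mm²

At z = 21.6 mm: the cube is not intersected at this z (z outside [0, 6]); the 7.5×15 cube at (11.5, 0.5) contributes its full rectangle (area 112.50 mm²); Merging all regions: only the 7.5×15 cube at (11.5, 0.5) is present, so the union is just that shape — area = 112.50 mm²; the r=11 cylinder at (10.5, 1.5) contributes a regular 12-gon of circumradius 11 (area = (12/2)·11.000²·sin(360°/12) = 363.00 mm²); Subtracting the remaining from the first: starting from that combined region (112.50 mm²), the r=11 cylinder at (10.5, 1.5) partially overlaps it — only the 77.16 mm² overlap (of its 363.00 mm²) is removed, clipping the outline — area = 35.34 mm²; (rotated 5° about Z; rotation is an isometry so areas/perimeters/island counts are preserved). Overall, the cross-section is a single solid region. Net area = 35.34 mm².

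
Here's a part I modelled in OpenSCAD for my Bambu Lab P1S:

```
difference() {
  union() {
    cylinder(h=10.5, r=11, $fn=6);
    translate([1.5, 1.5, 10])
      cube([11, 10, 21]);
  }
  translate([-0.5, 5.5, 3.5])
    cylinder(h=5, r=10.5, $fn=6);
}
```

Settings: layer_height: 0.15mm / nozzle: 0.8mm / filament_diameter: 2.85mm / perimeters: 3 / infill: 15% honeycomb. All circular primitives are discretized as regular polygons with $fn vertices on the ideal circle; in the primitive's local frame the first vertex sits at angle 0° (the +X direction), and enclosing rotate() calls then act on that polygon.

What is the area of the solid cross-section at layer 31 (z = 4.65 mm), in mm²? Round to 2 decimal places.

At z = 4.65 mm: the r=11 cylinder contributes a regular 6-gon of circumradius 11 (area = (6/2)·11.000²·sin(360°/6) = 314.37 mm²); the cube at (1.5, 1.5) is absent (z outside [10, 31]); Taking the union: only the r=11 cylinder is present, so the union is just that shape — area = 314.37 mm²; the cylinder at (-0.5, 5.5): section is a regular 6-gon, circumradius r=10.5 (area = (6/2)·10.500²·sin(360°/6) = 286.44 mm²); Subtracting the remaining from the first: starting from that combined region (314.37 mm²), the r=10.5 cylinder at (-0.5, 5.5) partially overlaps it — only the 190.45 mm² overlap (of its 286.44 mm²) is removed, clipping the outline — area = 123.92 mm². Overall, the cross-section is a single solid region. Net area = 123.92 mm².

123.92 mm²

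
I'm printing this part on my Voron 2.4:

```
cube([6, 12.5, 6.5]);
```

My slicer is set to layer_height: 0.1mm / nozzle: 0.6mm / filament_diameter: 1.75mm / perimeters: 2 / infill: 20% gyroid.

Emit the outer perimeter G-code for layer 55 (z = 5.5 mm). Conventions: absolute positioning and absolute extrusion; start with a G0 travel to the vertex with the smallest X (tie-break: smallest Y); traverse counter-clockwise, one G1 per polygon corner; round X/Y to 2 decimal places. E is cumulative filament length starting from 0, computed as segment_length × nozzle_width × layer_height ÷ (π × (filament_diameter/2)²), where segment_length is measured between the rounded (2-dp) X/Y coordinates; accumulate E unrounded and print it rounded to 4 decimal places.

G0 X0.00 Y0.00 Z5.50
G1 X6.00 Y0.00 E0.1497
G1 X6.00 Y12.50 E0.4615
G1 X0.00 Y12.50 E0.6112
G1 X0.00 Y0.00 E0.9230

At z = 5.5 mm: the cube (footprint 6×12.5) is included at this height. The outline is a single polygon with 4 vertices. Extrusion per mm of travel: 0.6 × 0.1 / (π × 0.875²) = 0.024945. Accumulating E over each segment gives final E = 0.9230.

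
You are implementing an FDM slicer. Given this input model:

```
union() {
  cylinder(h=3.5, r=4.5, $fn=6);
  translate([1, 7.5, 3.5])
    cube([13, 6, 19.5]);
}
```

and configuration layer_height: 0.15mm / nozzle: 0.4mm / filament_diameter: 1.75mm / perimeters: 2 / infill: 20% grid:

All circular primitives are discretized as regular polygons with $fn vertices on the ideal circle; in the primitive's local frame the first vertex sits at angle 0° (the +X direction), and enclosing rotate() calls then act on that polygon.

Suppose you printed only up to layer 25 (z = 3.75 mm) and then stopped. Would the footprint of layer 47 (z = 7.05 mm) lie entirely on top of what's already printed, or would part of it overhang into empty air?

entirely on top

Compare the two slices. At z = 3.75: the cylinder is not intersected at this z (z outside [0, 3.5]); the cube at (1, 7.5) (footprint 13×6) is included at this height (area 78.00 mm²); Merging all regions: only the 13×6 cube at (1, 7.5) is present, so the union is just that shape — area = 78.00 mm². At z = 7.05: the cylinder does not reach this height (z outside [0, 3.5]); the cube at (1, 7.5) (footprint 13×6) is included at this height (area 78.00 mm²); Combining (union): only the 13×6 cube at (1, 7.5) is present, so the union is just that shape — area = 78.00 mm². Checking containment: the cross-section at z = 7.05 is a subset of the cross-section at z = 3.75.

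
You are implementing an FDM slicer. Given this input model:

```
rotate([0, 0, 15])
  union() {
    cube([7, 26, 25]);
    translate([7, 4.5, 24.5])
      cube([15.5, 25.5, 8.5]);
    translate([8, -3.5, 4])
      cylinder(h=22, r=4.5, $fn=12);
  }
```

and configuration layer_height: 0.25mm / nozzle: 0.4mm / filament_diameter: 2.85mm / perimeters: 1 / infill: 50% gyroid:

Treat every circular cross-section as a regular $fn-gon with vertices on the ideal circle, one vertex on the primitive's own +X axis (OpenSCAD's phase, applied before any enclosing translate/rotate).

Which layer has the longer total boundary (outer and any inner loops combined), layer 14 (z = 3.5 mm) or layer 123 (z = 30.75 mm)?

Layer 14 (z = 3.5): the cube (footprint 7×26) is included at this height (perimeter 66.00 mm); the cube at (7, 4.5) does not reach this height (z outside [24.5, 33]); the cylinder at (8, -3.5) is absent (z outside [4, 26]); Merging all regions: only the 7×26 cube is present, so the union is just that shape — boundary = 66.00 mm; (rotated 15° about Z; rotation is an isometry so areas/perimeters/island counts are preserved). So its perimeter = 66.00 mm. Layer 123 (z = 30.75): the cube is not intersected at this z (z outside [0, 25]); the 15.5×25.5 cube at (7, 4.5) contributes its full rectangle (perimeter 82.00 mm); the cylinder at (8, -3.5) is absent (z outside [4, 26]); Taking the union: only the 15.5×25.5 cube at (7, 4.5) is present, so the union is just that shape — boundary = 82.00 mm; (rotated 15° about Z; rotation is an isometry so areas/perimeters/island counts are preserved). So its perimeter = 82.00 mm. Layer 123 is larger (82.00 vs 66.00 mm).

layer 123 (z = 30.75 mm)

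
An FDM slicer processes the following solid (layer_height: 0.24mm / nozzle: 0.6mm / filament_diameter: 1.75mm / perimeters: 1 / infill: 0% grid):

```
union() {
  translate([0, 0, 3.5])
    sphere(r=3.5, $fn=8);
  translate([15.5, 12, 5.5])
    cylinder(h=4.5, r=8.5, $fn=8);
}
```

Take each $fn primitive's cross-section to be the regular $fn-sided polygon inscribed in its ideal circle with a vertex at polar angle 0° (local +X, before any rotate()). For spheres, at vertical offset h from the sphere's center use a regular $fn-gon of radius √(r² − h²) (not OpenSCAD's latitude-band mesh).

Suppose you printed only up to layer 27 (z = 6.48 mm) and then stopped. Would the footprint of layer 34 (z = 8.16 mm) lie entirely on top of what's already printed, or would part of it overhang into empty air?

Compare the two slices. At z = 6.48: the r=3.5 sphere contributes a regular 8-gon of circumradius √(3.5²−2.98²) = 1.836 (area = (8/2)·1.836²·sin(360°/8) = 9.53 mm²); the r=8.5 cylinder at (15.5, 12) contributes a regular 8-gon of circumradius 8.5 (area = (8/2)·8.500²·sin(360°/8) = 204.35 mm²); Taking the union: the 2 present regions are separate (no shared area or edge), so areas and boundary lengths simply add and each stays a separate island — area = 213.88 mm². At z = 8.16: the sphere does not reach this height (|z−center|=4.660 > r=3.5); the r=8.5 cylinder at (15.5, 12) gives a regular 8-gon of circumradius 8.5 (constant along its height) (area = (8/2)·8.500²·sin(360°/8) = 204.35 mm²); Merging all regions: only the r=8.5 cylinder at (15.5, 12) is present, so the union is just that shape — area = 204.35 mm². Checking containment: the cross-section at z = 8.16 is a subset of the cross-section at z = 6.48.

entirely on top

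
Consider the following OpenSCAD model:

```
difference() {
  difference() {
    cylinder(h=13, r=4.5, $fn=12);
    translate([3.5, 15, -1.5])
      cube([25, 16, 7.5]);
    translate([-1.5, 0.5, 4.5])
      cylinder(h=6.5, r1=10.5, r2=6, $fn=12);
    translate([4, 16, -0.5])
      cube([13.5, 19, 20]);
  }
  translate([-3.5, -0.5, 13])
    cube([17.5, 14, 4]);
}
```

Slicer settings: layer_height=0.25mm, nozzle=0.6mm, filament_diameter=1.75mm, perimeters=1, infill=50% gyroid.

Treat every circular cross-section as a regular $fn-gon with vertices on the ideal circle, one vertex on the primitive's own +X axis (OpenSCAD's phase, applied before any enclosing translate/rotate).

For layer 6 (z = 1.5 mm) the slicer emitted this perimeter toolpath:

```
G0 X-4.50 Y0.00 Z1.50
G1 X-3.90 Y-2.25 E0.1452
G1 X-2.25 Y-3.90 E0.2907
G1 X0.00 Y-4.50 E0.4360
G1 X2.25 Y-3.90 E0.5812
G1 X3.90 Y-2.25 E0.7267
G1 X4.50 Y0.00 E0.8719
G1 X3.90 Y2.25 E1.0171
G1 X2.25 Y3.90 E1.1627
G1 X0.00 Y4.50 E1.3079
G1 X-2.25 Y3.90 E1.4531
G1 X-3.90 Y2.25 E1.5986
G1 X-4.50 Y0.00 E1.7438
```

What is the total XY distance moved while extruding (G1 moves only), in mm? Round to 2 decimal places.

Sum the Euclidean lengths of each G1 segment: total = 27.96 mm.

27.96 mm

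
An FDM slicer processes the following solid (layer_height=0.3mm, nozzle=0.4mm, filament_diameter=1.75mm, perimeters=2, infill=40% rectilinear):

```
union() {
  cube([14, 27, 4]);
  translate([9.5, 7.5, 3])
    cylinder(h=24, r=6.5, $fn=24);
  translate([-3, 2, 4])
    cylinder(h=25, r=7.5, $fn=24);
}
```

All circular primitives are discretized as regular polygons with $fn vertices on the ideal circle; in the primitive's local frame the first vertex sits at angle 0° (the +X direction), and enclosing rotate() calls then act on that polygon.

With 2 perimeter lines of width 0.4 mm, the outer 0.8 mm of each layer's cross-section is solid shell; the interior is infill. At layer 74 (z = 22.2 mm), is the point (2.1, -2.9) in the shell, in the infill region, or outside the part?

At z = 22.2 mm: the cube does not reach this height (z outside [0, 4]); the r=6.5 cylinder at (9.5, 7.5) contributes a regular 24-gon of circumradius 6.5; the cylinder at (-3, 2): section is a regular 24-gon, circumradius r=7.5; Combining (union): the regions partially overlap (shared area 0.50 mm²), so overlapping operands fuse into one piece — 1 connected region. Overall, the cross-section is a single solid region. The nearest boundary edge runs (3.50, -1.75)→(2.30, -3.30); distance from the point to it = 0.41 mm. The point is inside the cross-section, 0.41 mm from the nearest boundary — within the 0.8 mm shell band (2 × 0.4).

shell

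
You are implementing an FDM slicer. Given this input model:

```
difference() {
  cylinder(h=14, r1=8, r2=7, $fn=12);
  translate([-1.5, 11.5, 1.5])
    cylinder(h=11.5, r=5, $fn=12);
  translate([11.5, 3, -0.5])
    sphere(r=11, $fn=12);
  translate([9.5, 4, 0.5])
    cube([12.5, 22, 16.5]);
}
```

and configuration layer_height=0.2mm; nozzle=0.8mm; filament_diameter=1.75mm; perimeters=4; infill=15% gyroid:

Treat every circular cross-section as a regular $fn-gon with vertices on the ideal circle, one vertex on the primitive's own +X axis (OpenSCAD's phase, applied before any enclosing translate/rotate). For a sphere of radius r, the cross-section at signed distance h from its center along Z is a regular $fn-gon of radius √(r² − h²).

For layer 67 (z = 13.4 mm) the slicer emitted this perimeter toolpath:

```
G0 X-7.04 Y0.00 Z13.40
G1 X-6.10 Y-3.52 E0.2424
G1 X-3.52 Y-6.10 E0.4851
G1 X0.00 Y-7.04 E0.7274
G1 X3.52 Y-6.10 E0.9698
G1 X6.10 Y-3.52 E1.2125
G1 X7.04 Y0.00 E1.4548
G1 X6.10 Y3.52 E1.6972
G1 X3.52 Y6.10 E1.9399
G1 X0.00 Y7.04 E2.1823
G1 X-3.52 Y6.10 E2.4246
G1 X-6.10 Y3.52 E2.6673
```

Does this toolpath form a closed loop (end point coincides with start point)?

Start point (G0): (-7.04, 0.00). End point (last G1): the path does not return to the start — open.

no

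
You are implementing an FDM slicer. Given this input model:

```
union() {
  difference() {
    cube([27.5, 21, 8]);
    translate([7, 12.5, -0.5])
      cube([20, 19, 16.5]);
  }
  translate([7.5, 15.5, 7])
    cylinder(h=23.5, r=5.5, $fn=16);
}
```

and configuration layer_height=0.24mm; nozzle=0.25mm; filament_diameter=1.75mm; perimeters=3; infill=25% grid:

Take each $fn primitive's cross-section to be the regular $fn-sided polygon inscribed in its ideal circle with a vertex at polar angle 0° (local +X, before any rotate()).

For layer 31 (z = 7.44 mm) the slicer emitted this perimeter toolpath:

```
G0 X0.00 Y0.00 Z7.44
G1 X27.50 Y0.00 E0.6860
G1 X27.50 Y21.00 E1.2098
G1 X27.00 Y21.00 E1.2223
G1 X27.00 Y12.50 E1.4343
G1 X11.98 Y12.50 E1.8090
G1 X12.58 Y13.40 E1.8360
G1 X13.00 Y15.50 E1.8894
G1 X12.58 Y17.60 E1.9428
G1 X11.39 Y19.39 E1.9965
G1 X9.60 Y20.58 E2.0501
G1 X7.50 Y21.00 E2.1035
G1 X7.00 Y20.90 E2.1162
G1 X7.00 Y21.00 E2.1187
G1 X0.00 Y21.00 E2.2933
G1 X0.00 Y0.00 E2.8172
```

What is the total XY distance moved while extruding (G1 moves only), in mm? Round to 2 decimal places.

112.94 mm

Sum the Euclidean lengths of each G1 segment: total = 112.94 mm.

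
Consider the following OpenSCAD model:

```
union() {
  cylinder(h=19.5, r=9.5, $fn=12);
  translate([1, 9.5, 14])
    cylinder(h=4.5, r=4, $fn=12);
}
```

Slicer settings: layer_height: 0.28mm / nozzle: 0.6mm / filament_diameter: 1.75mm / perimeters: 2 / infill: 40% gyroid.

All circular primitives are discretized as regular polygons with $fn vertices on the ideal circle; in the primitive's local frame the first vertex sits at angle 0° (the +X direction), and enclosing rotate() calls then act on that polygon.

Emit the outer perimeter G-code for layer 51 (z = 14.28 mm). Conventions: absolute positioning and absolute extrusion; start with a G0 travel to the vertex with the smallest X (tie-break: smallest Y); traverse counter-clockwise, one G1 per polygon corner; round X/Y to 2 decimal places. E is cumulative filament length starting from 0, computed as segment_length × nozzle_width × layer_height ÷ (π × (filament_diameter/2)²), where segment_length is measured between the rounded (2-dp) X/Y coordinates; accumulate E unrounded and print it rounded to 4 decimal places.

At z = 14.28 mm: the r=9.5 cylinder contributes a regular 12-gon of circumradius 9.5; the r=4 cylinder at (1, 9.5) gives a regular 12-gon of circumradius 4 (constant along its height); Taking the union: the regions partially overlap (shared area 19.75 mm²), so overlapping operands fuse into one piece — 1 connected region. The outline is a single polygon with 20 vertices. Extrusion per mm of travel: 0.6 × 0.28 / (π × 0.875²) = 0.069846. Accumulating E over each segment gives final E = 4.5940.

G0 X-9.50 Y0.00 Z14.28
G1 X-8.23 Y-4.75 E0.3434
G1 X-4.75 Y-8.23 E0.6872
G1 X0.00 Y-9.50 E1.0306
G1 X4.75 Y-8.23 E1.3740
G1 X8.23 Y-4.75 E1.7178
G1 X9.50 Y0.00 E2.0612
G1 X8.23 Y4.75 E2.4046
G1 X4.75 Y8.23 E2.7484
G1 X4.67 Y8.25 E2.7541
G1 X5.00 Y9.50 E2.8444
G1 X4.46 Y11.50 E2.9891
G1 X3.00 Y12.96 E3.1333
G1 X1.00 Y13.50 E3.2780
G1 X-1.00 Y12.96 E3.4227
G1 X-2.46 Y11.50 E3.5669
G1 X-3.00 Y9.50 E3.7116
G1 X-2.80 Y8.75 E3.7658
G1 X-4.75 Y8.23 E3.9068
G1 X-8.23 Y4.75 E4.2505
G1 X-9.50 Y0.00 E4.5940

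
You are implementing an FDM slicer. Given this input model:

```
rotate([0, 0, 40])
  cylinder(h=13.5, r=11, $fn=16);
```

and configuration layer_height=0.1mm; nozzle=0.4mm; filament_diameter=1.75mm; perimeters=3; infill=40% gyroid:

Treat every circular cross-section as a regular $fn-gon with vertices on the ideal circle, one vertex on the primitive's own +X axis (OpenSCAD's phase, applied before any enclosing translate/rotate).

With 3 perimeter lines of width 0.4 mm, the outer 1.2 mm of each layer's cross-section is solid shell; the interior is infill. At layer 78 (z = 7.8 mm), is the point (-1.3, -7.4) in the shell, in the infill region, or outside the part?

At z = 7.8 mm: the r=11 cylinder gives a regular 16-gon of circumradius 11 (constant along its height); (whole slice rotated 40° about Z — lengths, areas and connectivity unchanged). Overall, the cross-section is a single solid region. Undo the 40° rotation: the query point maps to (-5.752, -4.833) in the un-rotated model frame. The nearest boundary edge runs (-10.16, -4.21)→(-7.78, -7.78); distance from the point to it = 3.32 mm. The point is inside the cross-section and 3.32 mm from the nearest boundary — more than the 1.2 mm shell width (3 × 0.4), so it's in the infill interior.

infill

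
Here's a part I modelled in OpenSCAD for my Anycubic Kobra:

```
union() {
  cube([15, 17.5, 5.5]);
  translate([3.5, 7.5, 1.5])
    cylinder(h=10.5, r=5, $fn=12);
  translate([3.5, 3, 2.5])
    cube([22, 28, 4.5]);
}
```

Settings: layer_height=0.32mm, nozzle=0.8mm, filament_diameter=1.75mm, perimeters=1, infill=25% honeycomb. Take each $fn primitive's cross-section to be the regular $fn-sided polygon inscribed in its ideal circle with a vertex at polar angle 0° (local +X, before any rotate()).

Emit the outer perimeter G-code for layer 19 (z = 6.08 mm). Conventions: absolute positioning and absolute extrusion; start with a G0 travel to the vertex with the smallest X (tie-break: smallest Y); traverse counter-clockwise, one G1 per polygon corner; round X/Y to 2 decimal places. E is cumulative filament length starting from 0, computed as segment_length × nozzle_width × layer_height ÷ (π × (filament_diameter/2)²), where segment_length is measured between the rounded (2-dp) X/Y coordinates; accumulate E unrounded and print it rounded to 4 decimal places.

At z = 6.08 mm: the cube is not intersected at this z (z outside [0, 5.5]); the cylinder at (3.5, 7.5): section is a regular 12-gon, circumradius r=5; the 22×28 cube at (3.5, 3) contributes its full rectangle; Combining (union): the regions partially overlap (shared area 37.03 mm²), so overlapping operands fuse into one piece — 1 connected region. The outline is a single polygon with 11 vertices. Extrusion per mm of travel: 0.8 × 0.32 / (π × 0.875²) = 0.106432. Accumulating E over each segment gives final E = 11.2919.

G0 X-1.50 Y7.50 Z6.08
G1 X-0.83 Y5.00 E0.2755
G1 X1.00 Y3.17 E0.5509
G1 X3.50 Y2.50 E0.8264
G1 X5.37 Y3.00 E1.0324
G1 X25.50 Y3.00 E3.1749
G1 X25.50 Y31.00 E6.1550
G1 X3.50 Y31.00 E8.4965
G1 X3.50 Y12.50 E10.4655
G1 X1.00 Y11.83 E10.7410
G1 X-0.83 Y10.00 E11.0164
G1 X-1.50 Y7.50 E11.2919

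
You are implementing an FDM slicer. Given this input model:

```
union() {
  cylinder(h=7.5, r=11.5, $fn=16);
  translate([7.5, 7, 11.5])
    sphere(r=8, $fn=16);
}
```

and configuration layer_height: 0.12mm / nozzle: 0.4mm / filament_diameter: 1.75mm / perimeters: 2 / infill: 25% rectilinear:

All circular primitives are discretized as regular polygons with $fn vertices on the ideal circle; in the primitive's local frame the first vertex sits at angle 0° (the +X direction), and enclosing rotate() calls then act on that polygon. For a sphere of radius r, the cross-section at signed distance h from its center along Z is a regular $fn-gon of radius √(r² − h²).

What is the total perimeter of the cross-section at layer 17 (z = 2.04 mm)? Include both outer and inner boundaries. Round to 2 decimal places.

71.79 mm

At z = 2.04 mm: the r=11.5 cylinder gives a regular 16-gon of circumradius 11.5 (constant along its height) (perimeter = 2·16·11.500·sin(180°/16) = 71.79 mm); the sphere at (7.5, 7) is not intersected at this z (|z−center|=9.460 > r=8); Combining (union): only the r=11.5 cylinder is present, so the union is just that shape — boundary = 71.79 mm. Overall, the cross-section is a single solid region. Total boundary length (outer) = 71.79 mm.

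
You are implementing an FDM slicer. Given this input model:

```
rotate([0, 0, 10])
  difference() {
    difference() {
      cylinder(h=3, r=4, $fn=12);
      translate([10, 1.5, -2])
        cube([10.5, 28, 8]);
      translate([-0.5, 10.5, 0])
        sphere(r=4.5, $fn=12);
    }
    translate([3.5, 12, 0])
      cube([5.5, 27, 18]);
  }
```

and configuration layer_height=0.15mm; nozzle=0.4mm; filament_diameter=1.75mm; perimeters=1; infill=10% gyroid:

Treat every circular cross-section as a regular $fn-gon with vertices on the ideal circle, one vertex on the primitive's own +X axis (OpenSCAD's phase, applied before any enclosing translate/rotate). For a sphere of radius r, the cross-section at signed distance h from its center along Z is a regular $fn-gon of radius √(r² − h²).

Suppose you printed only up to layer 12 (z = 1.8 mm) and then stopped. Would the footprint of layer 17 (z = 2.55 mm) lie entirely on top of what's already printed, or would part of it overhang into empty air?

entirely on top

Compare the two slices. At z = 1.8: the r=4 cylinder contributes a regular 12-gon of circumradius 4 (area = (12/2)·4.000²·sin(360°/12) = 48.00 mm²); the cube at (10, 1.5) (footprint 10.5×28) is included at this height (area 294.00 mm²); the r=4.5 sphere at (-0.5, 10.5) contributes a regular 12-gon of circumradius √(4.5²−1.8²) = 4.124 (area = (12/2)·4.124²·sin(360°/12) = 51.03 mm²); Subtracting the remaining from the first: starting from the r=4 cylinder (48.00 mm²), the 10.5×28 cube at (10, 1.5) misses the remaining region (no effect); the r=4.5 sphere at (-0.5, 10.5) misses the remaining region (no effect) — area = 48.00 mm²; the cube at (3.5, 12) (footprint 5.5×27) is included at this height (area 148.50 mm²); Taking the first minus the rest: starting from the result so far (48.00 mm²), the 5.5×27 cube at (3.5, 12) misses the remaining region (no effect) — area = 48.00 mm²; (whole slice rotated 10° about Z — lengths, areas and connectivity unchanged). At z = 2.55: the r=4 cylinder contributes a regular 12-gon of circumradius 4 (area = (12/2)·4.000²·sin(360°/12) = 48.00 mm²); the cube at (10, 1.5) (footprint 10.5×28) is included at this height (area 294.00 mm²); the r=4.5 sphere at (-0.5, 10.5) slices to a regular 12-gon of circumradius 3.708 (√(r²−h²) with h=2.55 from center) (area = (12/2)·3.708²·sin(360°/12) = 41.24 mm²); After the difference (first − rest): starting from the r=4 cylinder (48.00 mm²), the 10.5×28 cube at (10, 1.5) misses the remaining region (no effect); the r=4.5 sphere at (-0.5, 10.5) misses the remaining region (no effect) — area = 48.00 mm²; the cube at (3.5, 12) (footprint 5.5×27) is included at this height (area 148.50 mm²); Taking the first minus the rest: starting from the result so far (48.00 mm²), the 5.5×27 cube at (3.5, 12) misses the remaining region (no effect) — area = 48.00 mm²; (rotated 10° about Z; rotation is an isometry so areas/perimeters/island counts are preserved). Checking containment: the cross-section at z = 2.55 is a subset of the cross-section at z = 1.8.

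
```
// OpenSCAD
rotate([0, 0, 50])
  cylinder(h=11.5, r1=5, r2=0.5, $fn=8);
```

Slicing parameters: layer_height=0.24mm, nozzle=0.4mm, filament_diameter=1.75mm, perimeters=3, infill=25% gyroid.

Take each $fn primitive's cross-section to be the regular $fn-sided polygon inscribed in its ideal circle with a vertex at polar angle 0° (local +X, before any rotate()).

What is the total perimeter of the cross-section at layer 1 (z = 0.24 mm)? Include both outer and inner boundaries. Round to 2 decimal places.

At z = 0.24 mm: the cone (r1=5→r2=0.5) has section circumradius 4.906 here — a regular 8-gon (perimeter = 2·8·4.906·sin(180°/8) = 30.04 mm); (whole slice rotated 50° about Z — lengths, areas and connectivity unchanged). Overall, the cross-section is a single solid region. Total boundary length (outer) = 30.04 mm.

30.04 mm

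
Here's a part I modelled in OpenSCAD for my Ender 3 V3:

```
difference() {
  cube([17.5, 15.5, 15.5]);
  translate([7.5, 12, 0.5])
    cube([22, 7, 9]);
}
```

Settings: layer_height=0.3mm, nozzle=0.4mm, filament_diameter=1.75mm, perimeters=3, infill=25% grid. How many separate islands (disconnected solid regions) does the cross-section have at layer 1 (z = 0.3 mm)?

At z = 0.3 mm: the 17.5×15.5 cube contributes its full rectangle; the cube at (7.5, 12) is not intersected at this z (z outside [0.5, 9.5]); Taking the first minus the rest: none of the subtracted shapes is present at this height, so the 17.5×15.5 cube is unchanged — 1 connected region. Overall, the cross-section is a single solid region. Island count = 1.

1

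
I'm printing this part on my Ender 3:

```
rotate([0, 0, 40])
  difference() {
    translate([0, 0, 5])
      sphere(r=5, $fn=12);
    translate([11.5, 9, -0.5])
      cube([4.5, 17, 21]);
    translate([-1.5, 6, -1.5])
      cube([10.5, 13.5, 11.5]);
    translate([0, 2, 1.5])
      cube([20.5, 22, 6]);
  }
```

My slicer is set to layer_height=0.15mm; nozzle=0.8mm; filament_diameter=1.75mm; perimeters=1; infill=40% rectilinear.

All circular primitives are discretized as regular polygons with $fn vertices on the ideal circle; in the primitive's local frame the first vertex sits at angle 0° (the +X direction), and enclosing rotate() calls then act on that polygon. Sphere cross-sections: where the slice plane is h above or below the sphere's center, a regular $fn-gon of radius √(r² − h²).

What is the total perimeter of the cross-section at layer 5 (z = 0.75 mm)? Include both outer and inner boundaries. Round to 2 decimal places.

At z = 0.75 mm: the r=5 sphere slices to a regular 12-gon of circumradius 2.634 (√(r²−h²) with h=4.25 from center) (perimeter = 2·12·2.634·sin(180°/12) = 16.36 mm); the 4.5×17 cube at (11.5, 9) contributes its full rectangle (perimeter 43.00 mm); the cube at (-1.5, 6) (footprint 10.5×13.5) is included at this height (perimeter 48.00 mm); the cube at (0, 2) is not intersected at this z (z outside [1.5, 7.5]); Subtracting the remaining from the first: starting from the r=5 sphere, the 4.5×17 cube at (11.5, 9) misses the remaining region (no effect); the 10.5×13.5 cube at (-1.5, 6) misses the remaining region (no effect) — boundary = 16.36 mm; (whole slice rotated 40° about Z — lengths, areas and connectivity unchanged). Overall, the cross-section is a single solid region. Total boundary length (outer) = 16.36 mm.

16.36 mm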